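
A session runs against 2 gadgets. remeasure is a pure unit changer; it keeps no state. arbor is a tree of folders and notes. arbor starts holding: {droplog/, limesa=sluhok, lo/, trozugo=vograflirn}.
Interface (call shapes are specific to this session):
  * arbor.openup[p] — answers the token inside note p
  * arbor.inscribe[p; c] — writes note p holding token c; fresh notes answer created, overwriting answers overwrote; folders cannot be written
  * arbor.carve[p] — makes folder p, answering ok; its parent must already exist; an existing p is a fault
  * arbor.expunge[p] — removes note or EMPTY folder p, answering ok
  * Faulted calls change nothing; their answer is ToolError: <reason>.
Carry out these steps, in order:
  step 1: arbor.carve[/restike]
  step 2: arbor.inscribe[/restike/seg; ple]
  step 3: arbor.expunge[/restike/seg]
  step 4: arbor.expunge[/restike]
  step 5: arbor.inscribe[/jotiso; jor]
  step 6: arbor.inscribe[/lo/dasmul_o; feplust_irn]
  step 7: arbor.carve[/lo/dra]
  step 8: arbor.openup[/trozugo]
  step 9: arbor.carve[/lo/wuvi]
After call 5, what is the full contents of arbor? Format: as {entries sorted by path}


Answer: {droplog/, jotiso=jor, limesa=sluhok, lo/, trozugo=vograflirn}

Derivation:
Calling arbor.carve using p: /restike: ok.
I call arbor.inscribe using p: /restike/seg, c: ple, and see created.
Now I run arbor.expunge using p: /restike/seg: ok.
Using arbor.expunge using p: /restike, — result: ok.
Now I run arbor.inscribe using p: /jotiso, c: jor, — result: created.
I call arbor.inscribe using p: /lo/dasmul_o, c: feplust_irn: created.
Now I run arbor.carve using p: /lo/dra, and observe ok.
I use arbor.openup using p: /trozugo, giving vograflirn.
I use arbor.carve using p: /lo/wuvi, — result: ok.


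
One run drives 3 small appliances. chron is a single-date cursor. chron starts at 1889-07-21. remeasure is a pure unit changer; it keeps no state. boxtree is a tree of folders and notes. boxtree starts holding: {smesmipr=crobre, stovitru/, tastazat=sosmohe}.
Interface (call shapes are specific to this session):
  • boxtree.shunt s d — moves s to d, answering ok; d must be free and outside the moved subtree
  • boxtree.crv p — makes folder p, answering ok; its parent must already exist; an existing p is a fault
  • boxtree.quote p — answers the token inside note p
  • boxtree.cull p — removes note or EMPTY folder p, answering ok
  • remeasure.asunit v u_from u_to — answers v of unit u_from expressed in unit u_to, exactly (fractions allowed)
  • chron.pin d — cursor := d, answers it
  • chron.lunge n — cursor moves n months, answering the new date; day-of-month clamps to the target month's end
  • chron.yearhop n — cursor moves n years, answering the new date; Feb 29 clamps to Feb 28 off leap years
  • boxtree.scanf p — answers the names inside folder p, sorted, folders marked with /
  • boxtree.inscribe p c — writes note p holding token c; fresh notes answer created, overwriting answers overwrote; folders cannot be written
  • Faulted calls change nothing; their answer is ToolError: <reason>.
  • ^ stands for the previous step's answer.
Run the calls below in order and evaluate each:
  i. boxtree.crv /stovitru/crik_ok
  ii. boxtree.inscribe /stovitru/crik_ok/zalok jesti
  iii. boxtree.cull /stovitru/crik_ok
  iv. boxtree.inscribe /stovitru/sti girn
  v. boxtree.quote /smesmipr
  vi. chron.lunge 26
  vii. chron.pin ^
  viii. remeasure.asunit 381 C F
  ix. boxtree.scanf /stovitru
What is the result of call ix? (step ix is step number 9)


Answer: [crik_ok/, sti]

Derivation:
→ crv(p→/stovitru/crik_ok)
← ok
→ inscribe(p→/stovitru/crik_ok/zalok, c→jesti)
← created
→ cull(p→/stovitru/crik_ok)
← ToolError: not empty
→ inscribe(p→/stovitru/sti, c→girn)
← created
→ quote(p→/smesmipr)
← crobre
→ lunge(n→26)
← 1891-09-21
→ pin(d→^)
← 1891-09-21
→ asunit(v→381, u_from→C, u_to→F)
← 3589/5
→ scanf(p→/stovitru)
← [crik_ok/, sti]


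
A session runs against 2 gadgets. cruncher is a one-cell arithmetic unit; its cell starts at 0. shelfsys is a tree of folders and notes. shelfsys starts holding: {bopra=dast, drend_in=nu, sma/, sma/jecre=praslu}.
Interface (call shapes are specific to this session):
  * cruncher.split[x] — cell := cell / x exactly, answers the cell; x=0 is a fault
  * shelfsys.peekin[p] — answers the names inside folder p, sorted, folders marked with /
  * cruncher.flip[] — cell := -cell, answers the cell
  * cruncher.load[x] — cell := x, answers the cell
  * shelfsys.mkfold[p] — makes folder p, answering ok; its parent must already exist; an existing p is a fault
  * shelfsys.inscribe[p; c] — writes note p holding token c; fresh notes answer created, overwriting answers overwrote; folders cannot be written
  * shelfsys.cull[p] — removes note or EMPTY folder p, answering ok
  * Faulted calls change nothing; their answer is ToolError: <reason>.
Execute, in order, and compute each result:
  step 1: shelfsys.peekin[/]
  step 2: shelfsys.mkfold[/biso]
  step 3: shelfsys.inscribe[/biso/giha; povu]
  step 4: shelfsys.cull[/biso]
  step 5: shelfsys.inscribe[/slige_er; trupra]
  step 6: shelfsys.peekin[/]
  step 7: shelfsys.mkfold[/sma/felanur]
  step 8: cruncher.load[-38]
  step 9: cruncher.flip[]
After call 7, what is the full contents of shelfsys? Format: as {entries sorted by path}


$ shelfsys.peekin p=/
  [bopra, drend_in, sma/]
$ shelfsys.mkfold p=/biso
  ok
$ shelfsys.inscribe p=/biso/giha c=povu
  created
$ shelfsys.cull p=/biso
  ToolError: not empty
$ shelfsys.inscribe p=/slige_er c=trupra
  created
$ shelfsys.peekin p=/
  [biso/, bopra, drend_in, slige_er, sma/]
$ shelfsys.mkfold p=/sma/felanur
  ok
$ cruncher.load x=-38
  -38
$ cruncher.flip
  38

Answer: {biso/, biso/giha=povu, bopra=dast, drend_in=nu, slige_er=trupra, sma/, sma/felanur/, sma/jecre=praslu}


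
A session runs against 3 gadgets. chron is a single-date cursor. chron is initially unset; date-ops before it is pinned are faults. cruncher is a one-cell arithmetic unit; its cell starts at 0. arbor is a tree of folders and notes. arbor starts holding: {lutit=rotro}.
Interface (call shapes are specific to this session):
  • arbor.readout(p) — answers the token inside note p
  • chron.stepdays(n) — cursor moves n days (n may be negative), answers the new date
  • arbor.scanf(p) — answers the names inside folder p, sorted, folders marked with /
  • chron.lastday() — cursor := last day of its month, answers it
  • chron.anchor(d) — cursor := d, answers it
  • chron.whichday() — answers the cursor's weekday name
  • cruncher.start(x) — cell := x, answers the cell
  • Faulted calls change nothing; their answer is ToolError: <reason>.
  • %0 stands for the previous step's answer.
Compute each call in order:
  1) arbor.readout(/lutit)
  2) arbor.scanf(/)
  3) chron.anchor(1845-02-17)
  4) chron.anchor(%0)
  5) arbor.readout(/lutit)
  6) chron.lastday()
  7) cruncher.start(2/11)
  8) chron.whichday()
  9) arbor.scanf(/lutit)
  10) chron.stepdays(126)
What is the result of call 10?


Step: readout[p=/lutit]
Result: rotro
Step: scanf[p=/]
Result: [lutit]
Step: anchor[d=1845-02-17]
Result: 1845-02-17
Step: anchor[d=%0]
Result: 1845-02-17
Step: readout[p=/lutit]
Result: rotro
Step: lastday[]
Result: 1845-02-28
Step: start[x=2/11]
Result: 2/11
Step: whichday[]
Result: Friday
Step: scanf[p=/lutit]
Result: ToolError: not a directory
Step: stepdays[n=126]
Result: 1845-07-04

Answer: 1845-07-04


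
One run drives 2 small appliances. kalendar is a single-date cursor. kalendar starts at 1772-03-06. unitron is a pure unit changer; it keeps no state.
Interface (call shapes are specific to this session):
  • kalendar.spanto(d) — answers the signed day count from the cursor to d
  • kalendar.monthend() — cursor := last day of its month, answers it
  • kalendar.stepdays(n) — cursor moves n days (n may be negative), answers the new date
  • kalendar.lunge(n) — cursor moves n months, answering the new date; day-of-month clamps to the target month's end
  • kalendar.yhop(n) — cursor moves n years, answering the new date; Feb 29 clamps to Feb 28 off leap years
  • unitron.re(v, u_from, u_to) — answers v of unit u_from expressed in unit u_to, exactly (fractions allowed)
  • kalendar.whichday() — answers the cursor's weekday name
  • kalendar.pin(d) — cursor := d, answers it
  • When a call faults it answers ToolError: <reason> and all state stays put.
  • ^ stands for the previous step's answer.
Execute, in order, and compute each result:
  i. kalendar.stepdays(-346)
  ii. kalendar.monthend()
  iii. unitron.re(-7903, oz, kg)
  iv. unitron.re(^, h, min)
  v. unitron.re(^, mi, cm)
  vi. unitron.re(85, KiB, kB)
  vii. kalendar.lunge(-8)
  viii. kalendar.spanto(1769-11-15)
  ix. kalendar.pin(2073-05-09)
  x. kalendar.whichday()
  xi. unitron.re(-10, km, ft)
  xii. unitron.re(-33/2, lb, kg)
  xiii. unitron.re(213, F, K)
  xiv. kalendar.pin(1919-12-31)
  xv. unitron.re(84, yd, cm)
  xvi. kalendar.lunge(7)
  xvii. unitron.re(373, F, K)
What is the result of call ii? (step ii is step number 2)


Answer: 1771-03-31

Derivation:
→ kalendar.stepdays(n→-346)
← 1771-03-26
→ kalendar.monthend()
← 1771-03-31
→ unitron.re(v→-7903, u_from→oz, u_to→kg)
← -358474050011/1600000000
→ unitron.re(v→^, u_from→h, u_to→min)
← -1075422150033/80000000
→ unitron.re(v→^, u_from→mi, u_to→cm)
← -13521282692364909/6250000
→ unitron.re(v→85, u_from→KiB, u_to→kB)
← 2176/25
→ kalendar.lunge(n→-8)
← 1770-07-31
→ kalendar.spanto(d→1769-11-15)
← -258
→ kalendar.pin(d→2073-05-09)
← 2073-05-09
→ kalendar.whichday()
← Tuesday
→ unitron.re(v→-10, u_from→km, u_to→ft)
← -12500000/381
→ unitron.re(v→-33/2, u_from→lb, u_to→kg)
← -1496854821/200000000
→ unitron.re(v→213, u_from→F, u_to→K)
← 67267/180
→ kalendar.pin(d→1919-12-31)
← 1919-12-31
→ unitron.re(v→84, u_from→yd, u_to→cm)
← 192024/25
→ kalendar.lunge(n→7)
← 1920-07-31
→ unitron.re(v→373, u_from→F, u_to→K)
← 83267/180


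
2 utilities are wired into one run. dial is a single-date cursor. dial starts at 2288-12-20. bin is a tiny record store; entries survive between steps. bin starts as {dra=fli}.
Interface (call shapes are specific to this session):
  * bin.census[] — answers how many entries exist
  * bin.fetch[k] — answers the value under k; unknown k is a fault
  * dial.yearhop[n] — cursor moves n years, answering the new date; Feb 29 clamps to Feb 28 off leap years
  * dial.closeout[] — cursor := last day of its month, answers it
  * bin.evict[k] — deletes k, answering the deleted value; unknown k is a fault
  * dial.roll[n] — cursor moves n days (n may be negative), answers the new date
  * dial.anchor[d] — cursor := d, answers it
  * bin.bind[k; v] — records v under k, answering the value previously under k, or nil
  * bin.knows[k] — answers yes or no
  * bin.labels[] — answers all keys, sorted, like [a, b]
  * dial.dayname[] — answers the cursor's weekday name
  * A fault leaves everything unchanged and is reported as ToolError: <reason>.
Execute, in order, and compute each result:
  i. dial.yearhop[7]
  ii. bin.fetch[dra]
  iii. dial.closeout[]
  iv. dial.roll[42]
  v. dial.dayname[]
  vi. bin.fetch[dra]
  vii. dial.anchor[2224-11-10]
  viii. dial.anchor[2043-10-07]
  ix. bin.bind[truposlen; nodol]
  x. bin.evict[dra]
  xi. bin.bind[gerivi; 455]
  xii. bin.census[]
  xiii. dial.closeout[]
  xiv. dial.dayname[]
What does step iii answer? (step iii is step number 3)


Answer: 2295-12-31

Derivation:
! yearhop(n: 7) == 2295-12-20
! fetch(k: dra) == fli
! closeout() == 2295-12-31
! roll(n: 42) == 2296-02-11
! dayname() == Tuesday
! fetch(k: dra) == fli
! anchor(d: 2224-11-10) == 2224-11-10
! anchor(d: 2043-10-07) == 2043-10-07
! bind(k: truposlen, v: nodol) == nil
! evict(k: dra) == fli
! bind(k: gerivi, v: 455) == nil
! census() == 2
! closeout() == 2043-10-31
! dayname() == Saturday


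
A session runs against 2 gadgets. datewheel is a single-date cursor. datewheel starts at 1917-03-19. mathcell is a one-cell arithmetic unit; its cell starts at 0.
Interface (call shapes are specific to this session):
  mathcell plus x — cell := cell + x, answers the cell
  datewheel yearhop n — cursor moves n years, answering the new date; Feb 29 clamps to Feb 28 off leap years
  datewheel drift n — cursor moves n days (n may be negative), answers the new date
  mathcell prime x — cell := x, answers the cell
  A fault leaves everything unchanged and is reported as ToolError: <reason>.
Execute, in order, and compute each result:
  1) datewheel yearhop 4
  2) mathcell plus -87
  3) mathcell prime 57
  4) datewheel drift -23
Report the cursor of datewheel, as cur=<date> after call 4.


Answer: cur=1921-02-24

Derivation:
> datewheel yearhop n='4'
[out] 1921-03-19
> mathcell plus x='-87'
[out] -87
> mathcell prime x='57'
[out] 57
> datewheel drift n='-23'
[out] 1921-02-24


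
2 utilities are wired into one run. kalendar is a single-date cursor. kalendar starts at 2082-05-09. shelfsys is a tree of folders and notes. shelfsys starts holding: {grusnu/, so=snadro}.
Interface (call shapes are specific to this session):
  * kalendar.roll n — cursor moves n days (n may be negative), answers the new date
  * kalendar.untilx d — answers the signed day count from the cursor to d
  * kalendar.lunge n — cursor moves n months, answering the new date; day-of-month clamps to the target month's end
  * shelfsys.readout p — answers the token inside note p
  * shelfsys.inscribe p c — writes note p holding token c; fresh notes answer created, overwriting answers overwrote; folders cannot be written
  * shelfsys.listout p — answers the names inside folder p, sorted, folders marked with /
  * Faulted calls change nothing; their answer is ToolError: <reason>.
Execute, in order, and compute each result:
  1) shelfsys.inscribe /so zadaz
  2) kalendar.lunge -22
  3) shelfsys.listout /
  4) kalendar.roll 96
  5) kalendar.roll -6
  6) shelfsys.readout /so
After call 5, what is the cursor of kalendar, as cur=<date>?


% inscribe p=/so c=zadaz
[out] overwrote
% lunge n=-22
[out] 2080-07-09
% listout p=/
[out] [grusnu/, so]
% roll n=96
[out] 2080-10-13
% roll n=-6
[out] 2080-10-07
% readout p=/so
[out] zadaz

Answer: cur=2080-10-07


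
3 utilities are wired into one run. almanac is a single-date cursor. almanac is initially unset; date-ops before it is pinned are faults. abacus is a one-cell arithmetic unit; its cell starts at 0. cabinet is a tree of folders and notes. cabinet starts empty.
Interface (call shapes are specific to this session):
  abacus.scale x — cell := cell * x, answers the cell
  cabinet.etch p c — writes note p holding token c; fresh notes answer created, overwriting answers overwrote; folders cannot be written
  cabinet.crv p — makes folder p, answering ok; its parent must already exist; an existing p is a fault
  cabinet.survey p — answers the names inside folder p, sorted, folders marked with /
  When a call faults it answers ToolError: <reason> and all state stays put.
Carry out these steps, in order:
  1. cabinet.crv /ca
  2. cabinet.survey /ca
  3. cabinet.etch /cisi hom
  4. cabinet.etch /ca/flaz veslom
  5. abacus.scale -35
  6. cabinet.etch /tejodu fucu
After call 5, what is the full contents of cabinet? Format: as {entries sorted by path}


% 1. cabinet.crv(p: /ca) : ok
% 2. cabinet.survey(p: /ca) : []
% 3. cabinet.etch(p: /cisi, c: hom) : created
% 4. cabinet.etch(p: /ca/flaz, c: veslom) : created
% 5. abacus.scale(x: -35) : 0
% 6. cabinet.etch(p: /tejodu, c: fucu) : created

Answer: {ca/, ca/flaz=veslom, cisi=hom}


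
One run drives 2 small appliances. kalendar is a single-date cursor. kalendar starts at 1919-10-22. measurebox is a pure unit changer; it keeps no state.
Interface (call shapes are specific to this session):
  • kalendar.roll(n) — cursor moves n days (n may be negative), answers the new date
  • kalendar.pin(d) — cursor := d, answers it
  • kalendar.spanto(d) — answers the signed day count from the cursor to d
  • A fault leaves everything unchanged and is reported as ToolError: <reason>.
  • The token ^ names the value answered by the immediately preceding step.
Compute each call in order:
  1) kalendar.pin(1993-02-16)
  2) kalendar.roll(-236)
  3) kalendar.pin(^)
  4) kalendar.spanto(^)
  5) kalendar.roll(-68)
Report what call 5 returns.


$ kalendar.pin d=1993-02-16
[out] 1993-02-16
$ kalendar.roll n=-236
[out] 1992-06-25
$ kalendar.pin d=^
[out] 1992-06-25
$ kalendar.spanto d=^
[out] 0
$ kalendar.roll n=-68
[out] 1992-04-18

Answer: 1992-04-18


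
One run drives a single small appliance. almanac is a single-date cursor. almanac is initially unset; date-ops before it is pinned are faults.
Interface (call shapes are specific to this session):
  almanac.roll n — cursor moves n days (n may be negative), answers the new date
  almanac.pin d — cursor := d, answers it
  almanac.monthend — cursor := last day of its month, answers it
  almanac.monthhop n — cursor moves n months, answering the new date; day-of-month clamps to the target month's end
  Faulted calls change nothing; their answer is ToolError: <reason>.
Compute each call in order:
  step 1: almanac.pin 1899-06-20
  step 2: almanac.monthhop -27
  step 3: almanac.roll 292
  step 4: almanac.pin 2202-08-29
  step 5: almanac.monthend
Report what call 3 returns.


> pin d=1899-06-20
:: 1899-06-20
> monthhop n=-27
:: 1897-03-20
> roll n=292
:: 1898-01-06
> pin d=2202-08-29
:: 2202-08-29
> monthend
:: 2202-08-31

Answer: 1898-01-06


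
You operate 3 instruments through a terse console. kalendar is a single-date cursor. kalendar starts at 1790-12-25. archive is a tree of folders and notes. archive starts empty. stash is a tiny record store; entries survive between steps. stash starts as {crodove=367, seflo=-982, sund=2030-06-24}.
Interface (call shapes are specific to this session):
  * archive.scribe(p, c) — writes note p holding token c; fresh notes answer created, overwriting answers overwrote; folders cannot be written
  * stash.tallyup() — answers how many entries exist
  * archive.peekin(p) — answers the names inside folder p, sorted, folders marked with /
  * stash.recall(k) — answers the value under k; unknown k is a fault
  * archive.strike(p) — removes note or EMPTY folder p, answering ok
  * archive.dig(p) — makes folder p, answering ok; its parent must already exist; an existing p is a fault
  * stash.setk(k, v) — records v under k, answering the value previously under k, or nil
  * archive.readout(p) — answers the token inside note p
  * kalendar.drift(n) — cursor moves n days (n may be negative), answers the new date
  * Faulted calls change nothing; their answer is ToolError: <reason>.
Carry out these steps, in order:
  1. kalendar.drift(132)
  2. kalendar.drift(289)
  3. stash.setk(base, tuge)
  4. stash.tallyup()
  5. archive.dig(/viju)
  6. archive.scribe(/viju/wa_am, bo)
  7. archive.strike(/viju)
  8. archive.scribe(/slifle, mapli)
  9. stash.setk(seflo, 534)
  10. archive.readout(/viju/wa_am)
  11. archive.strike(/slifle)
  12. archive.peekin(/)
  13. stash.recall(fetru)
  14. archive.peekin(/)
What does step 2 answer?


> kalendar.drift n='132'
  1791-05-06
> kalendar.drift n='289'
  1792-02-19
> stash.setk k='base' v='tuge'
  nil
> stash.tallyup
  4
> archive.dig p='/viju'
  ok
> archive.scribe p='/viju/wa_am' c='bo'
  created
> archive.strike p='/viju'
  ToolError: not empty
> archive.scribe p='/slifle' c='mapli'
  created
> stash.setk k='seflo' v='534'
  -982
> archive.readout p='/viju/wa_am'
  bo
> archive.strike p='/slifle'
  ok
> archive.peekin p='/'
  [viju/]
> stash.recall k='fetru'
  ToolError: no such key fetru
> archive.peekin p='/'
  [viju/]

Answer: 1792-02-19


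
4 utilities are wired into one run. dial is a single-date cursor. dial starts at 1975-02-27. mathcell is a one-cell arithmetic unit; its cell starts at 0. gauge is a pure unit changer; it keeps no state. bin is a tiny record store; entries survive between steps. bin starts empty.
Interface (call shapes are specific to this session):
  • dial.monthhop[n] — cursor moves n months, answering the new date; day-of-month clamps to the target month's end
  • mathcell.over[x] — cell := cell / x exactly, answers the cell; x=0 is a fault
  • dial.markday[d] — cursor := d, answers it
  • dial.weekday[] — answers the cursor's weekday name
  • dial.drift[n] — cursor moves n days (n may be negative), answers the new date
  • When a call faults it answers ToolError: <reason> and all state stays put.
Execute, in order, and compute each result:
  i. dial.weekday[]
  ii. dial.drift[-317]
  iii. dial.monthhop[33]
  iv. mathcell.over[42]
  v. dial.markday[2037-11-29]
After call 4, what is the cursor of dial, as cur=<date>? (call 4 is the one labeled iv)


Answer: cur=1977-01-16

Derivation:
Invoking dial.weekday, giving Thursday.
I call dial.drift on -317, which returns 1974-04-16.
Invoking dial.monthhop on 33, yielding 1977-01-16.
I use mathcell.over on 42, and see 0.
I call dial.markday on 2037-11-29: 2037-11-29.


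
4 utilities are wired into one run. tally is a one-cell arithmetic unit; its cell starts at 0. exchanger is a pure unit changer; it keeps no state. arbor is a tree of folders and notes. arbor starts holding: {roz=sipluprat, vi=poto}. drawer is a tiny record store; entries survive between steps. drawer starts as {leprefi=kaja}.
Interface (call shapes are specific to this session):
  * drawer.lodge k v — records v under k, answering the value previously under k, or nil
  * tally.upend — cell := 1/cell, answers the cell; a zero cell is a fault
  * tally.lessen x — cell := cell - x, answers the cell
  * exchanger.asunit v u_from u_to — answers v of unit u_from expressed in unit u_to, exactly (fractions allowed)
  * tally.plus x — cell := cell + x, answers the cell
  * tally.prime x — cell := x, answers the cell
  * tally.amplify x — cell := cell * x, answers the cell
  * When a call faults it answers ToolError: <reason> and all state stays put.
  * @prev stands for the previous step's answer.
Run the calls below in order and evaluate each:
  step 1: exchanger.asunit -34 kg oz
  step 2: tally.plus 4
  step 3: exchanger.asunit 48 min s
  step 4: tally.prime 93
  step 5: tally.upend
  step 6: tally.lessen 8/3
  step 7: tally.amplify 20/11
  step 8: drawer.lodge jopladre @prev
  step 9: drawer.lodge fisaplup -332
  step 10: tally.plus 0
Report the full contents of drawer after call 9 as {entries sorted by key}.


Answer: {fisaplup=-332, jopladre=-4940/1023, leprefi=kaja}

Derivation:
! asunit(v=-34, u_from=kg, u_to=oz) == -54400000000/45359237
! plus(x=4) == 4
! asunit(v=48, u_from=min, u_to=s) == 2880
! prime(x=93) == 93
! upend() == 1/93
! lessen(x=8/3) == -247/93
! amplify(x=20/11) == -4940/1023
! lodge(k=jopladre, v=@prev) == nil
! lodge(k=fisaplup, v=-332) == nil
! plus(x=0) == -4940/1023


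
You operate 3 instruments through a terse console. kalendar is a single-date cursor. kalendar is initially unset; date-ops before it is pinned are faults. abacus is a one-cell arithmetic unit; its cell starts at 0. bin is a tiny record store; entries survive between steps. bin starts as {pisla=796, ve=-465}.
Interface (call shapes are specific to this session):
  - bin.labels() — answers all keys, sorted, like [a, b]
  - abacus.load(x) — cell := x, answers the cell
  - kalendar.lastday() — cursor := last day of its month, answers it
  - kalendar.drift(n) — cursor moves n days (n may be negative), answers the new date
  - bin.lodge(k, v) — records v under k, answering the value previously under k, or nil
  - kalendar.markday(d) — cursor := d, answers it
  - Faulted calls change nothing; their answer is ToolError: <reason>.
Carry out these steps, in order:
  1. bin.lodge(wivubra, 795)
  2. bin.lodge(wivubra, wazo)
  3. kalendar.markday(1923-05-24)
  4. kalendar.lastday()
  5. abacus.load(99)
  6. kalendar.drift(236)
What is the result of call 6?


Act: bin.lodge[k: wivubra; v: 795]
Obs: nil
Act: bin.lodge[k: wivubra; v: wazo]
Obs: 795
Act: kalendar.markday[d: 1923-05-24]
Obs: 1923-05-24
Act: kalendar.lastday[]
Obs: 1923-05-31
Act: abacus.load[x: 99]
Obs: 99
Act: kalendar.drift[n: 236]
Obs: 1924-01-22

Answer: 1924-01-22


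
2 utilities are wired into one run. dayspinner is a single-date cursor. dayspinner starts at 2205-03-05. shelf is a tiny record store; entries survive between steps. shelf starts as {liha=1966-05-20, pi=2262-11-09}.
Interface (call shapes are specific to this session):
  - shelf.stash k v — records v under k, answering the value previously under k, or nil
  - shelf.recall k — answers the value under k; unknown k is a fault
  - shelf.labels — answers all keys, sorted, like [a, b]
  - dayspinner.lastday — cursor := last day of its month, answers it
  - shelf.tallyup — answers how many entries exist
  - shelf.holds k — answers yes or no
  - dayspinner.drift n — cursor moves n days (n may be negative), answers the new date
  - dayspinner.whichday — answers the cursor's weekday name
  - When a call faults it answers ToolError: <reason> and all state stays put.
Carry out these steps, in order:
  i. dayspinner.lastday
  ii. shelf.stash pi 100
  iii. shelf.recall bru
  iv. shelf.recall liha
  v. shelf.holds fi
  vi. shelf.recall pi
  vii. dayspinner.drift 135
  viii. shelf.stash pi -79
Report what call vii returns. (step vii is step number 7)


Now I run dayspinner.lastday: 2205-03-31.
Next I call shelf.stash passing k=pi, v=100, and see 2262-11-09.
I invoke shelf.recall passing k=bru: ToolError: no such key bru.
I use shelf.recall passing k=liha, → 1966-05-20.
Next I call shelf.holds passing k=fi, — result: no.
Invoking shelf.recall passing k=pi, giving 100.
I try dayspinner.drift passing n=135, and get 2205-08-13.
I invoke shelf.stash passing k=pi, v=-79, yielding 100.

Answer: 2205-08-13


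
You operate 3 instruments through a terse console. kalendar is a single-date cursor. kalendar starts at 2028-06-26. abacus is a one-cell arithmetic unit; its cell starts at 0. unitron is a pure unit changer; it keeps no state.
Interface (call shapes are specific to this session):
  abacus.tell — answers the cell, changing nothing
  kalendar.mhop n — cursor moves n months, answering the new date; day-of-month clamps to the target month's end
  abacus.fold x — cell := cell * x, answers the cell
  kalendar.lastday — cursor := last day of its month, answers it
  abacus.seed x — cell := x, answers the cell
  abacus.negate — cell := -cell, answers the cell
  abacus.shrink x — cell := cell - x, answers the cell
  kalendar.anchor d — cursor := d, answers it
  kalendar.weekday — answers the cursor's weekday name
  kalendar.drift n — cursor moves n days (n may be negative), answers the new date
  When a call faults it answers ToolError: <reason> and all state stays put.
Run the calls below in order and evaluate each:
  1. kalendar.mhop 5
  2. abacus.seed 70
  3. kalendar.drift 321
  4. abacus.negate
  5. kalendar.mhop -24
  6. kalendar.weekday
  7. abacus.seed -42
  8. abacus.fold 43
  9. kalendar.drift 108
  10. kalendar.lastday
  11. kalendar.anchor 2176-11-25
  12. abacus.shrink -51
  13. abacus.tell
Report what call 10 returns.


-> kalendar.mhop(n=5)
<- 2028-11-26
-> abacus.seed(x=70)
<- 70
-> kalendar.drift(n=321)
<- 2029-10-13
-> abacus.negate()
<- -70
-> kalendar.mhop(n=-24)
<- 2027-10-13
-> kalendar.weekday()
<- Wednesday
-> abacus.seed(x=-42)
<- -42
-> abacus.fold(x=43)
<- -1806
-> kalendar.drift(n=108)
<- 2028-01-29
-> kalendar.lastday()
<- 2028-01-31
-> kalendar.anchor(d=2176-11-25)
<- 2176-11-25
-> abacus.shrink(x=-51)
<- -1755
-> abacus.tell()
<- -1755

Answer: 2028-01-31


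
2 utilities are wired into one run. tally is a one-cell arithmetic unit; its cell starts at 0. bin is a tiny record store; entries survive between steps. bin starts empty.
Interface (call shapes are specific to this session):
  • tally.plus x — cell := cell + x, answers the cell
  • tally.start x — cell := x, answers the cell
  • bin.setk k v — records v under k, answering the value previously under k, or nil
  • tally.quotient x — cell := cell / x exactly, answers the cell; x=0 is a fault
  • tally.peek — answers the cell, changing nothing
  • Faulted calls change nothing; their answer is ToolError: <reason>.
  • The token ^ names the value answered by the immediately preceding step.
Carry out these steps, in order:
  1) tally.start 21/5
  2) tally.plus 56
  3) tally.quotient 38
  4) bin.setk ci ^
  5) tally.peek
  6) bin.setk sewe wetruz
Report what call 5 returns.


% 1. tally.start(x→21/5) -> 21/5
% 2. tally.plus(x→56) -> 301/5
% 3. tally.quotient(x→38) -> 301/190
% 4. bin.setk(k→ci, v→^) -> nil
% 5. tally.peek() -> 301/190
% 6. bin.setk(k→sewe, v→wetruz) -> nil

Answer: 301/190


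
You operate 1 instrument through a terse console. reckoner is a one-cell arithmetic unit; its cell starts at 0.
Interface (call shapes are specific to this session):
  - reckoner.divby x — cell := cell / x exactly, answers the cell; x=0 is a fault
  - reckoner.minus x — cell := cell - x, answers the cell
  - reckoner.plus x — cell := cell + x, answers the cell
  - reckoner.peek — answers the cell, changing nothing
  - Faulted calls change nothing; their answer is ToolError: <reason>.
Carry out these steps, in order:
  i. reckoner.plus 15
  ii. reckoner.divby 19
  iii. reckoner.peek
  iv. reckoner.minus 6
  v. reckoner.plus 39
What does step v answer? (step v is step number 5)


CALL reckoner.plus[x='15']
RET  15
CALL reckoner.divby[x='19']
RET  15/19
CALL reckoner.peek[]
RET  15/19
CALL reckoner.minus[x='6']
RET  -99/19
CALL reckoner.plus[x='39']
RET  642/19

Answer: 642/19


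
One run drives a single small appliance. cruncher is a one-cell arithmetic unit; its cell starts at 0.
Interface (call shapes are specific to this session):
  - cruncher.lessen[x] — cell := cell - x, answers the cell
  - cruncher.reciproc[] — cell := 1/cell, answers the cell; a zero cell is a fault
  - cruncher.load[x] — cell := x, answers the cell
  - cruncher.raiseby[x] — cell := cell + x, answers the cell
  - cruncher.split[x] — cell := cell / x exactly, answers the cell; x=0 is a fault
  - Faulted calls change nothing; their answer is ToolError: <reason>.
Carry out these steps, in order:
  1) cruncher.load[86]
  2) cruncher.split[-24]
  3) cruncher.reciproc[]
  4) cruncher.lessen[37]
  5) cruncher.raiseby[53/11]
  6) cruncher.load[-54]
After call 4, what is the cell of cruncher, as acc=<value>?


Answer: acc=-1603/43

Derivation:
Using cruncher.load(86), and observe 86.
I run cruncher.split(-24): -43/12.
I invoke cruncher.reciproc, and get -12/43.
Using cruncher.lessen(37), → -1603/43.
Using cruncher.raiseby(53/11): -15354/473.
Invoking cruncher.load(-54), → -54.


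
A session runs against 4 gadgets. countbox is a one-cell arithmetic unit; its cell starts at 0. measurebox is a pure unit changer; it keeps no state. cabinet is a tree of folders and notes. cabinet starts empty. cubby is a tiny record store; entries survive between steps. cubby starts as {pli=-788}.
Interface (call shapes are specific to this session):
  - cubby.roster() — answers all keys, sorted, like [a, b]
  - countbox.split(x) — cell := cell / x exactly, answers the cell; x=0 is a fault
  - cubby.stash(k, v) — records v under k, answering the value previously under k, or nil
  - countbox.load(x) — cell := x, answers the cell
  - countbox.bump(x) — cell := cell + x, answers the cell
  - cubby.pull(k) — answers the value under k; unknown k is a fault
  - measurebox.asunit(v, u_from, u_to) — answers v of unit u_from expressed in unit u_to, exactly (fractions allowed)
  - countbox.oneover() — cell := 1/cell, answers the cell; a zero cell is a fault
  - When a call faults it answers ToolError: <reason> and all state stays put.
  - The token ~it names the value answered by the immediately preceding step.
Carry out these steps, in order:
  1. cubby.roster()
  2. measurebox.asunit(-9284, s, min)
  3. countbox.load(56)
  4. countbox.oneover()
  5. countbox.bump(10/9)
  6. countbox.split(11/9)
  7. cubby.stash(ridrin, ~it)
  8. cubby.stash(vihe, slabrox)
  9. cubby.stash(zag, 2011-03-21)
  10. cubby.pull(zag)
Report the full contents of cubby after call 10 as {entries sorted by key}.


Answer: {pli=-788, ridrin=569/616, vihe=slabrox, zag=2011-03-21}

Derivation:
-- cubby.roster() : [pli]
-- measurebox.asunit(v: -9284, u_from: s, u_to: min) : -2321/15
-- countbox.load(x: 56) : 56
-- countbox.oneover() : 1/56
-- countbox.bump(x: 10/9) : 569/504
-- countbox.split(x: 11/9) : 569/616
-- cubby.stash(k: ridrin, v: ~it) : nil
-- cubby.stash(k: vihe, v: slabrox) : nil
-- cubby.stash(k: zag, v: 2011-03-21) : nil
-- cubby.pull(k: zag) : 2011-03-21


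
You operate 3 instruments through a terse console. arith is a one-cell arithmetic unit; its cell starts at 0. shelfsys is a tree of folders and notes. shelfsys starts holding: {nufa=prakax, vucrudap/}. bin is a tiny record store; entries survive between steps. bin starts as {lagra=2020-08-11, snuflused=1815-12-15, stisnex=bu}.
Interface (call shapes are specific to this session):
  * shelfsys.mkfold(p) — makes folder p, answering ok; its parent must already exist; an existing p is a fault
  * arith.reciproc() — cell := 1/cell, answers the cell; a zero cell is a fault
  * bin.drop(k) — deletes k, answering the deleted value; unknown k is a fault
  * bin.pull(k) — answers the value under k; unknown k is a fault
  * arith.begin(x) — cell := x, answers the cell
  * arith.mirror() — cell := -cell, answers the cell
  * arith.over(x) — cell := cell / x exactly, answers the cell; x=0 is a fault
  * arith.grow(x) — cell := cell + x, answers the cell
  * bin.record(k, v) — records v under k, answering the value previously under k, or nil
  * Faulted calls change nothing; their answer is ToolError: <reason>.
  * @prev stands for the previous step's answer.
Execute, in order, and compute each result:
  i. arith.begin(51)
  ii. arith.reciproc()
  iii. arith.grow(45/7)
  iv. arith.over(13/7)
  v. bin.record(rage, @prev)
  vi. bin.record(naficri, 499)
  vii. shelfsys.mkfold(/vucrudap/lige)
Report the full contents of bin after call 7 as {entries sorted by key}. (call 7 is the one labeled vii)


>>> arith.begin 51
:: 51
>>> arith.reciproc
:: 1/51
>>> arith.grow 45/7
:: 2302/357
>>> arith.over 13/7
:: 2302/663
>>> bin.record rage @prev
:: nil
>>> bin.record naficri 499
:: nil
>>> shelfsys.mkfold /vucrudap/lige
:: ok

Answer: {lagra=2020-08-11, naficri=499, rage=2302/663, snuflused=1815-12-15, stisnex=bu}


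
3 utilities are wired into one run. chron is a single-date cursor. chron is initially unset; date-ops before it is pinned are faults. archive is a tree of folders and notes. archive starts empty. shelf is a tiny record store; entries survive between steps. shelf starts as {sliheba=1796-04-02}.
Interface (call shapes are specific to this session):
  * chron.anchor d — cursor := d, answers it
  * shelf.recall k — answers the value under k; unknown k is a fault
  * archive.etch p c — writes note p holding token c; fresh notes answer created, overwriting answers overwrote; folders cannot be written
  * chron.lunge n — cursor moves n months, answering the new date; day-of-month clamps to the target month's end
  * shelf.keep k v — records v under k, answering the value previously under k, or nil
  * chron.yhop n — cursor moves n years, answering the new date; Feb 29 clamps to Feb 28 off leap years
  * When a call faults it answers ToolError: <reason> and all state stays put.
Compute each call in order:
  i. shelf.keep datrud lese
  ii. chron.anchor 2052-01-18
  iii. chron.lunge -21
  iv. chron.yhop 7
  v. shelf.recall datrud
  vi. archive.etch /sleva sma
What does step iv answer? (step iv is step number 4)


==> shelf.keep(k→datrud, v→lese)
<== nil
==> chron.anchor(d→2052-01-18)
<== 2052-01-18
==> chron.lunge(n→-21)
<== 2050-04-18
==> chron.yhop(n→7)
<== 2057-04-18
==> shelf.recall(k→datrud)
<== lese
==> archive.etch(p→/sleva, c→sma)
<== created

Answer: 2057-04-18


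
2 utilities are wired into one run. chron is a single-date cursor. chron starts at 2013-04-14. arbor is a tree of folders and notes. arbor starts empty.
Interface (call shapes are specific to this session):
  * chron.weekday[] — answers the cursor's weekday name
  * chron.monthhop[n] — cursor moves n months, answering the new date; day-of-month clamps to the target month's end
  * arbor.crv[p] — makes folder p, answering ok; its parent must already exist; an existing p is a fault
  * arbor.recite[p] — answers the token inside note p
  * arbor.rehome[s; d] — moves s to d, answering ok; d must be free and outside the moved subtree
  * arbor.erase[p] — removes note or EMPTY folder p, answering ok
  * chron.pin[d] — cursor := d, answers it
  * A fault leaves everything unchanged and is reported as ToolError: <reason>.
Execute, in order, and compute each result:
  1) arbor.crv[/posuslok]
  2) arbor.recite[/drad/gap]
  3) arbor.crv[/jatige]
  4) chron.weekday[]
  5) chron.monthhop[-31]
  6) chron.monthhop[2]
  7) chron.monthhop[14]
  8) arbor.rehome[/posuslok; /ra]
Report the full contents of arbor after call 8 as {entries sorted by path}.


% arbor.crv /posuslok
  ok
% arbor.recite /drad/gap
  ToolError: not found
% arbor.crv /jatige
  ok
% chron.weekday
  Sunday
% chron.monthhop -31
  2010-09-14
% chron.monthhop 2
  2010-11-14
% chron.monthhop 14
  2012-01-14
% arbor.rehome /posuslok /ra
  ok

Answer: {jatige/, ra/}


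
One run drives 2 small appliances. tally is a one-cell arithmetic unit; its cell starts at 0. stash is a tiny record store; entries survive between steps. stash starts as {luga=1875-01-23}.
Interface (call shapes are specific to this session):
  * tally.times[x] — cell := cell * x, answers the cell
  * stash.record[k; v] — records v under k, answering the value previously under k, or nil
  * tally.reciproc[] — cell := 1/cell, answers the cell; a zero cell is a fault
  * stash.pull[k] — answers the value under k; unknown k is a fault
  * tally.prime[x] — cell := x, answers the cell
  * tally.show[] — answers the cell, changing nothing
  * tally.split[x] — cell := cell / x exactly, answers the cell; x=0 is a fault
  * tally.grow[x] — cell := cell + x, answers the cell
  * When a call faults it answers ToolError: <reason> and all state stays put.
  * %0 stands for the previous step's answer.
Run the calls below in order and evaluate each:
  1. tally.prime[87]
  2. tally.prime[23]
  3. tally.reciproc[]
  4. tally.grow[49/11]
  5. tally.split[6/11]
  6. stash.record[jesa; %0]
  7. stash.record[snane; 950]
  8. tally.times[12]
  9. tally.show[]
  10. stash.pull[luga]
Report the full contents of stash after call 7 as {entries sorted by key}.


I run prime(x→87), which returns 87.
I invoke prime(x→23), and observe 23.
Using reciproc, and see 1/23.
Using grow(x→49/11), giving 1138/253.
I use split(x→6/11), — result: 569/69.
Using record(k→jesa, v→%0), and see nil.
I invoke record(k→snane, v→950), and get nil.
I invoke times(x→12): 2276/23.
I invoke show(): 2276/23.
Calling pull(k→luga), which returns 1875-01-23.

Answer: {jesa=569/69, luga=1875-01-23, snane=950}


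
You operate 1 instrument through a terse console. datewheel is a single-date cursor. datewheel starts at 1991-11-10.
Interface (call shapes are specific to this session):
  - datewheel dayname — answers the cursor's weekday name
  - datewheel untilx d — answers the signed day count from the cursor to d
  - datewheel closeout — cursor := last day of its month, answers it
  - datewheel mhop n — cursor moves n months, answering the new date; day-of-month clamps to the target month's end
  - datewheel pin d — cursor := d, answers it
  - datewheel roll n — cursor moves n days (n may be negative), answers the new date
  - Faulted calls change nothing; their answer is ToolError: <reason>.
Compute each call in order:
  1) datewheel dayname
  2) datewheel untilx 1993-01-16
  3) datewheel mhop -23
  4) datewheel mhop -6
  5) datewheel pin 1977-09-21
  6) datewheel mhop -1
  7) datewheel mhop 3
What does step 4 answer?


~$ datewheel dayname
  Sunday
~$ datewheel untilx d='1993-01-16'
  433
~$ datewheel mhop n='-23'
  1989-12-10
~$ datewheel mhop n='-6'
  1989-06-10
~$ datewheel pin d='1977-09-21'
  1977-09-21
~$ datewheel mhop n='-1'
  1977-08-21
~$ datewheel mhop n='3'
  1977-11-21

Answer: 1989-06-10
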